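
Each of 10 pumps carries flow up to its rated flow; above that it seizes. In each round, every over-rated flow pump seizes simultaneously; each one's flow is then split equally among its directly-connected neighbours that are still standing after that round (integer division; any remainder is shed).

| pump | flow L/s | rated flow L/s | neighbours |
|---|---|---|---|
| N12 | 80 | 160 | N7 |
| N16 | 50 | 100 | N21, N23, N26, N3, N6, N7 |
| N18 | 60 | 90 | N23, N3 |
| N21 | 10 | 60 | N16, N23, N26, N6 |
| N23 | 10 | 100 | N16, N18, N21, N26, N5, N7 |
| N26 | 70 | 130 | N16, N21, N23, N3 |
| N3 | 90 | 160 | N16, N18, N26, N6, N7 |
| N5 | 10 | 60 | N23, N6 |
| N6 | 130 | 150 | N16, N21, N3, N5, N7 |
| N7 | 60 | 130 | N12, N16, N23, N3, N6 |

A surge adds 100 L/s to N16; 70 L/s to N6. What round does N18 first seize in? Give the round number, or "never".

3

Round 1 — N16 at 150 > 100; N6 at 200 > 150. N16, N6 seize.
  N16 sheds 150 L/s to N21, N23, N26, N3, N7: 30 each.
    N21: 10+30 = 40 ≤ 60
    N23: 10+30 = 40 ≤ 100
    N26: 70+30 = 100 ≤ 130
    N3: 90+30 = 120 ≤ 160
    N7: 60+30 = 90 ≤ 130
  N6 sheds 200 L/s to N21, N3, N5, N7: 50 each.
    N21: 40+50 = 90 > 60
    N3: 120+50 = 170 > 160
    N5: 10+50 = 60 ≤ 60
    N7: 90+50 = 140 > 130
Round 2 — N21, N3, N7 seize.
  N21 sheds 90 L/s to N23, N26: 45 each.
    N23: 40+45 = 85 ≤ 100
    N26: 100+45 = 145 > 130
  N3 sheds 170 L/s to N18, N26: 85 each.
    N18: 60+85 = 145 > 90
    N26: 145+85 = 230 > 130
  N7 sheds 140 L/s to N12, N23: 70 each.
    N12: 80+70 = 150 ≤ 160
    N23: 85+70 = 155 > 100
Round 3 — N18, N23, N26 seize.
  N18 sheds 145 L/s: no online neighbours, lost.
  N23 sheds 155 L/s to N5: 155 each.
    N5: 60+155 = 215 > 60
  N26 sheds 230 L/s: no online neighbours, lost.
Round 4 — N5 seizes.
  N5 sheds 215 L/s: no online neighbours, lost.
No further seizures.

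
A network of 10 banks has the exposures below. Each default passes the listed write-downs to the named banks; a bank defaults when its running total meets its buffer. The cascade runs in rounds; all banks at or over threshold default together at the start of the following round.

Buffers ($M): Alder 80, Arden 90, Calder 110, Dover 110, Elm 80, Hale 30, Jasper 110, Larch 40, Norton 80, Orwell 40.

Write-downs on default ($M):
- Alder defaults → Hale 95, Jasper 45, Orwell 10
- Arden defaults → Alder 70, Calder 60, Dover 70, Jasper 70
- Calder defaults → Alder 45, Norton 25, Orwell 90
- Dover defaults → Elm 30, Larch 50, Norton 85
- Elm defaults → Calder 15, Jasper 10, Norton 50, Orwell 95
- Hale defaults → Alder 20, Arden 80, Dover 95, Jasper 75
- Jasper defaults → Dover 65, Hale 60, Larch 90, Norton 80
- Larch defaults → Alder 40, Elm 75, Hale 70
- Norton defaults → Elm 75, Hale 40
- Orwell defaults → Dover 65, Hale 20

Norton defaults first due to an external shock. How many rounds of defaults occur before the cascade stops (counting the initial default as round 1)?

2

Round 1 — Norton defaults (initial).
  Elm: +75 → 75 < 80
  Hale: +40 → 40 ≥ 30
Round 2 — Hale defaults.
  Alder: +20 → 20 < 80
  Arden: +80 → 80 < 90
  Dover: +95 → 95 < 110
  Jasper: +75 → 75 < 110
No further defaults.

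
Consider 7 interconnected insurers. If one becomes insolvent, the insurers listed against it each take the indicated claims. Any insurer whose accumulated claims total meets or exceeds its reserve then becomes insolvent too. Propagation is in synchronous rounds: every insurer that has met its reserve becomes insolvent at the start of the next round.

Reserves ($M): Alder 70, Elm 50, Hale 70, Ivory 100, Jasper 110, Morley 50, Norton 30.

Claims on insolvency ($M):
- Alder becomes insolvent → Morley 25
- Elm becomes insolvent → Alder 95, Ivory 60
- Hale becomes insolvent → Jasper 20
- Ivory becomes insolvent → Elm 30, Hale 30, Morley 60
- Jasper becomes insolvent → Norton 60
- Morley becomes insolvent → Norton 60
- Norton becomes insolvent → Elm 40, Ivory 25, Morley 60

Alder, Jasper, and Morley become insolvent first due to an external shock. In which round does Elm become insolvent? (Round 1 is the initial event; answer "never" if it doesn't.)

never

Round 1 — Alder, Jasper, Morley become insolvent (initial).
  Norton: +60+60 → 120 ≥ 30
Round 2 — Norton becomes insolvent.
  Elm: +40 → 40 < 50
  Ivory: +25 → 25 < 100
No further insolvencies.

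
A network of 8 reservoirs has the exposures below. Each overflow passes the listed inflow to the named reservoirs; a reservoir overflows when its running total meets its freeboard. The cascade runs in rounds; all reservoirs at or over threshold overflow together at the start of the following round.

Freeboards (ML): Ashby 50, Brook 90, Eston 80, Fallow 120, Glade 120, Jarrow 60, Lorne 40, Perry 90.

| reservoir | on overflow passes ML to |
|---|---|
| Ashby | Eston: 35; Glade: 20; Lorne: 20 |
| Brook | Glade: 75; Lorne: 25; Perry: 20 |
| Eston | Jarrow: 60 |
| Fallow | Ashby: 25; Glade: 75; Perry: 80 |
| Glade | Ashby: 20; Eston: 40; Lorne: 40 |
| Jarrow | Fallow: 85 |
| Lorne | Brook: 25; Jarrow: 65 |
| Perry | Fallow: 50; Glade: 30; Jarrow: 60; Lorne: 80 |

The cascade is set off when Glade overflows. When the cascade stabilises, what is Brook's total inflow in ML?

25

Round 1 — Glade overflows (initial).
  Ashby: +20 → 20 < 50
  Eston: +40 → 40 < 80
  Lorne: +40 → 40 ≥ 40
Round 2 — Lorne overflows.
  Brook: +25 → 25 < 90
  Jarrow: +65 → 65 ≥ 60
Round 3 — Jarrow overflows.
  Fallow: +85 → 85 < 120
No further overflows.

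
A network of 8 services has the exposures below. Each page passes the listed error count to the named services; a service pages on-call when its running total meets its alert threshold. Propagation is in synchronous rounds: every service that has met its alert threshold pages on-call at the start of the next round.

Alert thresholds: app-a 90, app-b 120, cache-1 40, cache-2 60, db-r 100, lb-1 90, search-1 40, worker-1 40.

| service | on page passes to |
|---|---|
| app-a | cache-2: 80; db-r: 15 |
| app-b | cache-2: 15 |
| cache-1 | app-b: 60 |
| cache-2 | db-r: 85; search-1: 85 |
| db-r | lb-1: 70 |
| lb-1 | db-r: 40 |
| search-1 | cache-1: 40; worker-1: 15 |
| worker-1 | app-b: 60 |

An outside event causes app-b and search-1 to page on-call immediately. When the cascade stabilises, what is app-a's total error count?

Round 1 — app-b, search-1 page on-call (initial).
  cache-1: +40 → 40 ≥ 40
  cache-2: +15 → 15 < 60
  worker-1: +15 → 15 < 40
Round 2 — cache-1 pages on-call.
No further pages.

0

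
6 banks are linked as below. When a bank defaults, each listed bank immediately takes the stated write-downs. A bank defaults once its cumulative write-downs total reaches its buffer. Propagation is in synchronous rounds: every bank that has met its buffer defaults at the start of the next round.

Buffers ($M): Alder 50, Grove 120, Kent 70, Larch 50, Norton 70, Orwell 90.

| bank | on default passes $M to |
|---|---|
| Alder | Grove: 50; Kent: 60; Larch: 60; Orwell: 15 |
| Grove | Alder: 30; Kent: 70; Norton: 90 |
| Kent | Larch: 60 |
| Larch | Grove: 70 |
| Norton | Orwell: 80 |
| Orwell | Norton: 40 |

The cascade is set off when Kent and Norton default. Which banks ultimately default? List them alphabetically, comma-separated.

Kent, Larch, Norton

Round 1 — Kent, Norton default (initial).
  Larch: +60 → 60 ≥ 50
  Orwell: +80 → 80 < 90
Round 2 — Larch defaults.
  Grove: +70 → 70 < 120
No further defaults.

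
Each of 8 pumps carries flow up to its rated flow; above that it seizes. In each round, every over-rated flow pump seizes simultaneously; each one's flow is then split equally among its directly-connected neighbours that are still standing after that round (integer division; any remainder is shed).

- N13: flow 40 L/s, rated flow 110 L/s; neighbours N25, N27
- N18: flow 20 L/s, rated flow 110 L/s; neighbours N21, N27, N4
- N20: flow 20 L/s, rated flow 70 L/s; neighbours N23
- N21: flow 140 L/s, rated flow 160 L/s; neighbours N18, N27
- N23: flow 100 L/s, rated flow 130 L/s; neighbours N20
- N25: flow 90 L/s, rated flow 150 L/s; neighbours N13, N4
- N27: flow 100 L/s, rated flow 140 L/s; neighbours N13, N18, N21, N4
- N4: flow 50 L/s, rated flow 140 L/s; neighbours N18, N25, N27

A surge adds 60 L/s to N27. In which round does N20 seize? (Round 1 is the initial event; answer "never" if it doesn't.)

never

Round 1 — N27 at 160 > 140. N27 seizes.
  N27 sheds 160 L/s to N13, N18, N21, N4: 40 each.
    N13: 40+40 = 80 ≤ 110
    N18: 20+40 = 60 ≤ 110
    N21: 140+40 = 180 > 160
    N4: 50+40 = 90 ≤ 140
Round 2 — N21 seizes.
  N21 sheds 180 L/s to N18: 180 each.
    N18: 60+180 = 240 > 110
Round 3 — N18 seizes.
  N18 sheds 240 L/s to N4: 240 each.
    N4: 90+240 = 330 > 140
Round 4 — N4 seizes.
  N4 sheds 330 L/s to N25: 330 each.
    N25: 90+330 = 420 > 150
Round 5 — N25 seizes.
  N25 sheds 420 L/s to N13: 420 each.
    N13: 80+420 = 500 > 110
Round 6 — N13 seizes.
  N13 sheds 500 L/s: no online neighbours, lost.
No further seizures.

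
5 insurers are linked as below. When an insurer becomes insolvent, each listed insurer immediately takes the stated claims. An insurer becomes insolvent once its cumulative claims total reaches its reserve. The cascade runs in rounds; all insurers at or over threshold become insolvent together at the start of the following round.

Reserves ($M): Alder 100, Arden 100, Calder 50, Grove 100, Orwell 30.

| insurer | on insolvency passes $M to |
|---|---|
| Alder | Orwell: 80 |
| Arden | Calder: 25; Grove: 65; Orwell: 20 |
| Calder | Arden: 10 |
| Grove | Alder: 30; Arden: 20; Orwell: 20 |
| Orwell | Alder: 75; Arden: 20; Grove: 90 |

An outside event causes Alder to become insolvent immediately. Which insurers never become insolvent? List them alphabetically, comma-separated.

Round 1 — Alder becomes insolvent (initial).
  Orwell: +80 → 80 ≥ 30
Round 2 — Orwell becomes insolvent.
  Arden: +20 → 20 < 100
  Grove: +90 → 90 < 100
No further insolvencies.

Arden, Calder, Grove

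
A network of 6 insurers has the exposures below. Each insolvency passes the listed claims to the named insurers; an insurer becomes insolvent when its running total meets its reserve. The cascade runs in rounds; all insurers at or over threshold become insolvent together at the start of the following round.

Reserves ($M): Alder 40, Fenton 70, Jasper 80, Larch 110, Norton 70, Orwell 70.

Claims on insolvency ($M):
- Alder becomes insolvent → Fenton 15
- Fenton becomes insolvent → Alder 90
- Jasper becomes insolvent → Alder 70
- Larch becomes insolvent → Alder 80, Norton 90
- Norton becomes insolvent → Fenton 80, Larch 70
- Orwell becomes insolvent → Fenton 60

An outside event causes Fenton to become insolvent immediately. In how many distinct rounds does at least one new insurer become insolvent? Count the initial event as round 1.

2

Round 1 — Fenton becomes insolvent (initial).
  Alder: +90 → 90 ≥ 40
Round 2 — Alder becomes insolvent.
No further insolvencies.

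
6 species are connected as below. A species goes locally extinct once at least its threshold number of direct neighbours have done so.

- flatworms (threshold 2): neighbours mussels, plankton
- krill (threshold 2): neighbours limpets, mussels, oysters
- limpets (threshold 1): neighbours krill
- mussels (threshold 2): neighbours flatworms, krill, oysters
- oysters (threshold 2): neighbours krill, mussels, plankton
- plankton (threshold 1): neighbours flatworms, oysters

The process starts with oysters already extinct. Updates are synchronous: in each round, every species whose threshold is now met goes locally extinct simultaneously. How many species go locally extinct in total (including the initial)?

2

Round 1 — oysters goes locally extinct (initial).
Round 2 — checking thresholds:
  krill: 1 of 3 neighbours < 2, below threshold.
  mussels: 1 of 3 neighbours < 2, below threshold.
  plankton: 1 of 2 neighbours ≥ 1, goes locally extinct.
Round 3 — no new extinctions; cascade stops.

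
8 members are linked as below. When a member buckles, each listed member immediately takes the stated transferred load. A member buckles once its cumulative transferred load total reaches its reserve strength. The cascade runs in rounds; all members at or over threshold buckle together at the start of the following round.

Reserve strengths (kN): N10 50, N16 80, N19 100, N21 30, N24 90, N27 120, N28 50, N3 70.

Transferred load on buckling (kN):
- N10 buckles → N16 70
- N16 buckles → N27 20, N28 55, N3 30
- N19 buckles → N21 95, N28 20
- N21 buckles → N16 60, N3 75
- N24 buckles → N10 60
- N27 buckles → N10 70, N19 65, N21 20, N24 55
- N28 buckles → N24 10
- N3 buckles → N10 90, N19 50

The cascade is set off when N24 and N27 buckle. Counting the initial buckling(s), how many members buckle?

3

Round 1 — N24, N27 buckle (initial).
  N10: +60+70 → 130 ≥ 50
  N19: +65 → 65 < 100
  N21: +20 → 20 < 30
Round 2 — N10 buckles.
  N16: +70 → 70 < 80
No further bucklings.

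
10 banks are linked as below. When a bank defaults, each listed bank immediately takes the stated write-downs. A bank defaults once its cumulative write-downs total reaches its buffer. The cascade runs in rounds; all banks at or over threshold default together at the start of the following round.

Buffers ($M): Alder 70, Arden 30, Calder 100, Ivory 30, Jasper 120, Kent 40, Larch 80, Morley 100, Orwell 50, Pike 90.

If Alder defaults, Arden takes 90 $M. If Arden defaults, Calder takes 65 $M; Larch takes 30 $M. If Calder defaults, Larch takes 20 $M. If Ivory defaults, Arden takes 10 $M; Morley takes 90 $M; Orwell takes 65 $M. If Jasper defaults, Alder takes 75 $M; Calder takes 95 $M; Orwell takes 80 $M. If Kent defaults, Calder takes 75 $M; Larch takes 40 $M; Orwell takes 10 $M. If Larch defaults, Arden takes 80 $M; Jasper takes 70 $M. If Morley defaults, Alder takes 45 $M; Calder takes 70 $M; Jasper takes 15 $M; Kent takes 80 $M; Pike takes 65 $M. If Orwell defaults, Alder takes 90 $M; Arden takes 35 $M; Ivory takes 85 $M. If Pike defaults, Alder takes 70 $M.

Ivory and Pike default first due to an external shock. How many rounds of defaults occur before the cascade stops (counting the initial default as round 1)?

3

Round 1 — Ivory, Pike default (initial).
  Alder: +70 → 70 ≥ 70
  Arden: +10 → 10 < 30
  Morley: +90 → 90 < 100
  Orwell: +65 → 65 ≥ 50
Round 2 — Alder, Orwell default.
  Arden: +90+35 → 135 ≥ 30
Round 3 — Arden defaults.
  Calder: +65 → 65 < 100
  Larch: +30 → 30 < 80
No further defaults.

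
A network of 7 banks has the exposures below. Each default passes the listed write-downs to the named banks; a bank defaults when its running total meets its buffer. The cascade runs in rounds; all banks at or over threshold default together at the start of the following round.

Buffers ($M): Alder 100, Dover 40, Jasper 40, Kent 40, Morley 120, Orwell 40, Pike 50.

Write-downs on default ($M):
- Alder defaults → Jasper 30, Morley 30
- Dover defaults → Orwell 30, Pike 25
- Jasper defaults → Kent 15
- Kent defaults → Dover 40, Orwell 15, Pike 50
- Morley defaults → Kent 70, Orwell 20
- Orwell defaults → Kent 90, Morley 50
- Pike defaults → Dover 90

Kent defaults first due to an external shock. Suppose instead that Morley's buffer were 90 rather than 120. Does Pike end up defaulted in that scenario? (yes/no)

yes

With Morley's buffer at 90:
Round 1 — Kent defaults (initial).
  Dover: +40 → 40 ≥ 40
  Orwell: +15 → 15 < 40
  Pike: +50 → 50 ≥ 50
Round 2 — Dover, Pike default.
  Orwell: +30 → 45 ≥ 40
Round 3 — Orwell defaults.
  Morley: +50 → 50 < 90
No further defaults.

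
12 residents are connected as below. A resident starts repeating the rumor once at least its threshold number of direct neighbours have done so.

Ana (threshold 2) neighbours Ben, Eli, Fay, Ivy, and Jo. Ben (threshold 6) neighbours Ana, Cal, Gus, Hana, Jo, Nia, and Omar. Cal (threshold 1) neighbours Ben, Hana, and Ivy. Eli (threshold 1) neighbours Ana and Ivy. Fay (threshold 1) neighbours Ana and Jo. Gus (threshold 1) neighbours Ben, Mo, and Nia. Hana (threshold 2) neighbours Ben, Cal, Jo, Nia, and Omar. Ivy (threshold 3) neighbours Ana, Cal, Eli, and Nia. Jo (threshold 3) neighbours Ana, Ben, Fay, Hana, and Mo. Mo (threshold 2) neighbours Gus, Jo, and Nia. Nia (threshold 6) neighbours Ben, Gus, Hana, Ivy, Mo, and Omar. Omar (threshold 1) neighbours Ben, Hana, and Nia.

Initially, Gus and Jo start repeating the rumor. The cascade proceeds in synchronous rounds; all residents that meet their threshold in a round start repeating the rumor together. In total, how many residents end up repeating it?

Round 1 — Gus, Jo start repeating the rumor (initial).
Round 2 — checking thresholds:
  Ana: 1 of 5 neighbours < 2, holds.
  Ben: 2 of 7 neighbours < 6, holds.
  Fay: 1 of 2 neighbours ≥ 1, starts repeating the rumor.
  Hana: 1 of 5 neighbours < 2, holds.
  Mo: 2 of 3 neighbours ≥ 2, starts repeating the rumor.
  Nia: 1 of 6 neighbours < 6, holds.
Round 3 — checking thresholds:
  Ana: 2 of 5 neighbours ≥ 2, starts repeating the rumor.
  Ben: 2 of 7 neighbours < 6, holds.
  Hana: 1 of 5 neighbours < 2, holds.
  Nia: 2 of 6 neighbours < 6, holds.
Round 4 — checking thresholds:
  Ben: 3 of 7 neighbours < 6, holds.
  Eli: 1 of 2 neighbours ≥ 1, starts repeating the rumor.
  Hana: 1 of 5 neighbours < 2, holds.
  Ivy: 1 of 4 neighbours < 3, holds.
  Nia: 2 of 6 neighbours < 6, holds.
Round 5 — no new spreads; cascade stops.

6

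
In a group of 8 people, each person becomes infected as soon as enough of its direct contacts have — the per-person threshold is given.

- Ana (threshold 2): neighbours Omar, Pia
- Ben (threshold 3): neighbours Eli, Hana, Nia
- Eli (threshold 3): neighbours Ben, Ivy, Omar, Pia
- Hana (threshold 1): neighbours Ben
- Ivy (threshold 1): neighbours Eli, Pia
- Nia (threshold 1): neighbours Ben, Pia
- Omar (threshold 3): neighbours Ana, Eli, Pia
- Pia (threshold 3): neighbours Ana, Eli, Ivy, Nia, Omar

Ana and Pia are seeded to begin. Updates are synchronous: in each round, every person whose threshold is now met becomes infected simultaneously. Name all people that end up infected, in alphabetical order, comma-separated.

Ana, Ivy, Nia, Pia

Round 1 — Ana, Pia become infected (initial).
Round 2 — checking thresholds:
  Eli: 1 of 4 neighbours < 3, below threshold.
  Ivy: 1 of 2 neighbours ≥ 1, becomes infected.
  Nia: 1 of 2 neighbours ≥ 1, becomes infected.
  Omar: 2 of 3 neighbours < 3, below threshold.
Round 3 — no new infections; cascade stops.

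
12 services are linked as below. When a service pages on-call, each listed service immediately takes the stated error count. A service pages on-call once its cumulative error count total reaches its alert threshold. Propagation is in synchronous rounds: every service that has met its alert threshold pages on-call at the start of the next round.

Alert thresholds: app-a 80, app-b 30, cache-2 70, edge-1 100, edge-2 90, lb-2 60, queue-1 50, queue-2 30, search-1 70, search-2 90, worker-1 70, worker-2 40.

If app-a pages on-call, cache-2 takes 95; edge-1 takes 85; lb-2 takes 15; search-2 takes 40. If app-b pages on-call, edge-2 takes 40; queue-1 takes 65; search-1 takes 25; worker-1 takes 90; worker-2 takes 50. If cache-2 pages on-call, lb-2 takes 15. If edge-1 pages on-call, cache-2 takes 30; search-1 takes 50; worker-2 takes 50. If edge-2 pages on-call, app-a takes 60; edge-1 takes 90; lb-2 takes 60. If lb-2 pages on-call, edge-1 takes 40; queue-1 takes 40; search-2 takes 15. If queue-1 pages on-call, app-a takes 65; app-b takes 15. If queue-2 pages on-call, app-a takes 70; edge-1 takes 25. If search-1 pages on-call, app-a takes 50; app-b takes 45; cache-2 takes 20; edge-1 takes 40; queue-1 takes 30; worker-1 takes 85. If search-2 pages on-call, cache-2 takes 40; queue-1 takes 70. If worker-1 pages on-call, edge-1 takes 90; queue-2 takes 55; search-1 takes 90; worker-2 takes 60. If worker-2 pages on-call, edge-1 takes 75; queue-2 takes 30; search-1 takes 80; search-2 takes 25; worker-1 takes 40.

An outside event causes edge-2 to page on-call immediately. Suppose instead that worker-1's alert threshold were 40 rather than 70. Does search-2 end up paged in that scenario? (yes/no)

no

With worker-1's alert threshold at 40:
Round 1 — edge-2 pages on-call (initial).
  app-a: +60 → 60 < 80
  edge-1: +90 → 90 < 100
  lb-2: +60 → 60 ≥ 60
Round 2 — lb-2 pages on-call.
  edge-1: +40 → 130 ≥ 100
  queue-1: +40 → 40 < 50
  search-2: +15 → 15 < 90
Round 3 — edge-1 pages on-call.
  cache-2: +30 → 30 < 70
  search-1: +50 → 50 < 70
  worker-2: +50 → 50 ≥ 40
Round 4 — worker-2 pages on-call.
  queue-2: +30 → 30 ≥ 30
  search-1: +80 → 130 ≥ 70
  search-2: +25 → 40 < 90
  worker-1: +40 → 40 ≥ 40
Round 5 — queue-2, search-1, worker-1 page on-call.
  app-a: +70+50 → 180 ≥ 80
  app-b: +45 → 45 ≥ 30
  cache-2: +20 → 50 < 70
  queue-1: +30 → 70 ≥ 50
Round 6 — app-a, app-b, queue-1 page on-call.
  cache-2: +95 → 145 ≥ 70
  search-2: +40 → 80 < 90
Round 7 — cache-2 pages on-call.
No further pages.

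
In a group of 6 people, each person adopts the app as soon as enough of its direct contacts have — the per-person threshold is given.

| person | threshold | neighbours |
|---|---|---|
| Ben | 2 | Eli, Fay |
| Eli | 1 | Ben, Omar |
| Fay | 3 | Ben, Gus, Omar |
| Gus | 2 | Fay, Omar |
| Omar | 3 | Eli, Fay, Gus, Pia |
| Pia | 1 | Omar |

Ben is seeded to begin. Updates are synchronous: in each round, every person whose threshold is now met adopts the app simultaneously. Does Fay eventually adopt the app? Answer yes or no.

Round 1 — Ben adopts the app (initial).
Round 2 — checking thresholds:
  Eli: 1 of 2 neighbours ≥ 1, adopts the app.
  Fay: 1 of 3 neighbours < 3, holds.
Round 3 — no new adoptions; cascade stops.

no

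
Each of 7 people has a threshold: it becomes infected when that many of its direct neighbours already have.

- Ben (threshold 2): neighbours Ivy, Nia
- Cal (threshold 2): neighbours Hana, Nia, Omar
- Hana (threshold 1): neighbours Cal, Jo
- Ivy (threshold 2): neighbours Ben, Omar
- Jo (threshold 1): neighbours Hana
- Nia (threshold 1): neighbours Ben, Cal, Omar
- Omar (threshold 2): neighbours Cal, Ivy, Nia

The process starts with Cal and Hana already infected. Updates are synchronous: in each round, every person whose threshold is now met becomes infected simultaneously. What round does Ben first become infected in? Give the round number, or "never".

never

Round 1 — Cal, Hana become infected (initial).
Round 2 — checking thresholds:
  Jo: 1 of 1 neighbours ≥ 1, becomes infected.
  Nia: 1 of 3 neighbours ≥ 1, becomes infected.
  Omar: 1 of 3 neighbours < 2, not yet.
Round 3 — checking thresholds:
  Ben: 1 of 2 neighbours < 2, not yet.
  Omar: 2 of 3 neighbours ≥ 2, becomes infected.
Round 4 — no new infections; cascade stops.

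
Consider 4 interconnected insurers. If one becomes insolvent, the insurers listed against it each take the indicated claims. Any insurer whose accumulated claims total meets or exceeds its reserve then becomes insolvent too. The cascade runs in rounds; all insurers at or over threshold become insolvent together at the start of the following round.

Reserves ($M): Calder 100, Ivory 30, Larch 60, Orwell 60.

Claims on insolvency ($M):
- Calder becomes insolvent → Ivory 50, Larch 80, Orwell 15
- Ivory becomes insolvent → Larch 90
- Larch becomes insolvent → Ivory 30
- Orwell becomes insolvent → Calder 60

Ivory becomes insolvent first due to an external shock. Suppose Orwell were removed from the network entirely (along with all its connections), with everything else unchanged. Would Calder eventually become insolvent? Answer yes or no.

With Orwell removed:
Round 1 — Ivory becomes insolvent (initial).
  Larch: +90 → 90 ≥ 60
Round 2 — Larch becomes insolvent.
No further insolvencies.

no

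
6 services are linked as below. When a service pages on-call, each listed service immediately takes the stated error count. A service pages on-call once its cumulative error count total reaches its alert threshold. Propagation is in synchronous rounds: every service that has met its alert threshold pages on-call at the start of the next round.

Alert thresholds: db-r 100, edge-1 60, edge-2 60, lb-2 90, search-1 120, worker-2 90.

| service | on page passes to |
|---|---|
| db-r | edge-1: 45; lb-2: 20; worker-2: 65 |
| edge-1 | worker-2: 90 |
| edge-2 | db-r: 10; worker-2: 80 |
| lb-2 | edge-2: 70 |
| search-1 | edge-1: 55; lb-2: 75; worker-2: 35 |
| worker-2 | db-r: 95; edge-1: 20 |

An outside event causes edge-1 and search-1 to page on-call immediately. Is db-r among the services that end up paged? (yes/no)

no

Round 1 — edge-1, search-1 page on-call (initial).
  lb-2: +75 → 75 < 90
  worker-2: +90+35 → 125 ≥ 90
Round 2 — worker-2 pages on-call.
  db-r: +95 → 95 < 100
No further pages.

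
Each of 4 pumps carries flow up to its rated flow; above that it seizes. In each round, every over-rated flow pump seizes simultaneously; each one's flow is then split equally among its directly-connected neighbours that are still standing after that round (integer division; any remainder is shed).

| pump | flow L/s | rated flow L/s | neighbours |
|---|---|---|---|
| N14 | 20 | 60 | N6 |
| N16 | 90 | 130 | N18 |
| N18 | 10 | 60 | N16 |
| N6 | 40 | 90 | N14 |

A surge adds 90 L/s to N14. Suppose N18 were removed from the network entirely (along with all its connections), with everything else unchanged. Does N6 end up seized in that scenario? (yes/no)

With N18 removed:
Round 1 — N14 at 110 > 60. N14 seizes.
  N14 sheds 110 L/s to N6: 110 each.
    N6: 40+110 = 150 > 90
Round 2 — N6 seizes.
  N6 sheds 150 L/s: no online neighbours, lost.
No further seizures.

yes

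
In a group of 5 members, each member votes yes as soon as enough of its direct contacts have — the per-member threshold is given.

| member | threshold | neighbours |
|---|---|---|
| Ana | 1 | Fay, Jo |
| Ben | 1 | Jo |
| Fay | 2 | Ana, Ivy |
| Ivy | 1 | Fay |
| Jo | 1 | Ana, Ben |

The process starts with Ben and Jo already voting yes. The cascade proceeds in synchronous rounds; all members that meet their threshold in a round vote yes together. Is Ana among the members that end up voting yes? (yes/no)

yes

Round 1 — Ben, Jo vote yes (initial).
Round 2 — checking thresholds:
  Ana: 1 of 2 neighbours ≥ 1, votes yes.
Round 3 — no new yes votes; cascade stops.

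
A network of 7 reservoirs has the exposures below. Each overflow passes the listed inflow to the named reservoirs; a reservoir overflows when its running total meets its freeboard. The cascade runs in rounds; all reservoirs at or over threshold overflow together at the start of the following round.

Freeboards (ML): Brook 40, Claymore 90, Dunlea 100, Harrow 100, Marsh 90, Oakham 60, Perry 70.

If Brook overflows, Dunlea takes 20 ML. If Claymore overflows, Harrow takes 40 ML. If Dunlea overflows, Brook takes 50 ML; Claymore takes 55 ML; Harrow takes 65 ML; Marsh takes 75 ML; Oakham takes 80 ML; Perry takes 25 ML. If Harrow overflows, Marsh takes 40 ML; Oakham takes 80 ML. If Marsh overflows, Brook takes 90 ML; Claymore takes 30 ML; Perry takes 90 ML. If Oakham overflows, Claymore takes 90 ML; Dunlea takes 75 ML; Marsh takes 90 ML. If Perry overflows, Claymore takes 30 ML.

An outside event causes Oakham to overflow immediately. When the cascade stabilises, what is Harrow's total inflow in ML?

Round 1 — Oakham overflows (initial).
  Claymore: +90 → 90 ≥ 90
  Dunlea: +75 → 75 < 100
  Marsh: +90 → 90 ≥ 90
Round 2 — Claymore, Marsh overflow.
  Brook: +90 → 90 ≥ 40
  Harrow: +40 → 40 < 100
  Perry: +90 → 90 ≥ 70
Round 3 — Brook, Perry overflow.
  Dunlea: +20 → 95 < 100
No further overflows.

40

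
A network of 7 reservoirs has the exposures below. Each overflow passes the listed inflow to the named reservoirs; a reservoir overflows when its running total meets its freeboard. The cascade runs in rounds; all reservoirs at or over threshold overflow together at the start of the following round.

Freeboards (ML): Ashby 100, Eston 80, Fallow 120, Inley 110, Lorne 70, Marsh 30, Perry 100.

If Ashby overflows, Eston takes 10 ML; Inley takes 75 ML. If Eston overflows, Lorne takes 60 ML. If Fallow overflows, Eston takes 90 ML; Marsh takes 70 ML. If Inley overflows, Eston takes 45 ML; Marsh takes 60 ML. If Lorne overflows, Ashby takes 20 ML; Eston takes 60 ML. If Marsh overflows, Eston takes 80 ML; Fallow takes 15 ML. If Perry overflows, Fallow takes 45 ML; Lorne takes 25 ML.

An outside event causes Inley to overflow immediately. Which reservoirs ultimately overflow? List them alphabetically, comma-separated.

Round 1 — Inley overflows (initial).
  Eston: +45 → 45 < 80
  Marsh: +60 → 60 ≥ 30
Round 2 — Marsh overflows.
  Eston: +80 → 125 ≥ 80
  Fallow: +15 → 15 < 120
Round 3 — Eston overflows.
  Lorne: +60 → 60 < 70
No further overflows.

Eston, Inley, Marsh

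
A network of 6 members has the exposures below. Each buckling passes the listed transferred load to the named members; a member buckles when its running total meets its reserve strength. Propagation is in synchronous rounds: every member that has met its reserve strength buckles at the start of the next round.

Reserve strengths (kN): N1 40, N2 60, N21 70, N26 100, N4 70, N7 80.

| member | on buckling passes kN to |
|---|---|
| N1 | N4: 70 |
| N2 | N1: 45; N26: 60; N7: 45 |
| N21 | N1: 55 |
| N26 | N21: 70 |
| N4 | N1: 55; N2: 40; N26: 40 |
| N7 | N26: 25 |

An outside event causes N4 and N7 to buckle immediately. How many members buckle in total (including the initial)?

Round 1 — N4, N7 buckle (initial).
  N1: +55 → 55 ≥ 40
  N2: +40 → 40 < 60
  N26: +40+25 → 65 < 100
Round 2 — N1 buckles.
No further bucklings.

3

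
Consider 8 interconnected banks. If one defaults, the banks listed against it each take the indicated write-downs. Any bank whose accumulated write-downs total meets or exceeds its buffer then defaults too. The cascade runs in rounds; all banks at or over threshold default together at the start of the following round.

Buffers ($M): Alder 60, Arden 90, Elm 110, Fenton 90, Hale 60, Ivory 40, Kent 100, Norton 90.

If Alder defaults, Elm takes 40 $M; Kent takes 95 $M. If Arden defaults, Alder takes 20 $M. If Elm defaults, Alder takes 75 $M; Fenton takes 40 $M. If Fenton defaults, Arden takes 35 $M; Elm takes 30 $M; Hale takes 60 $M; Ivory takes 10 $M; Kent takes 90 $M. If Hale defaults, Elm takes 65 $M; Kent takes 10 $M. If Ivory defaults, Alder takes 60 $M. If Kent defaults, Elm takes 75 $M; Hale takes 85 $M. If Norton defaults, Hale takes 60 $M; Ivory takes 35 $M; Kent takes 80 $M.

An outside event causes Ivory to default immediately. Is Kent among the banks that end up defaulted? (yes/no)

Round 1 — Ivory defaults (initial).
  Alder: +60 → 60 ≥ 60
Round 2 — Alder defaults.
  Elm: +40 → 40 < 110
  Kent: +95 → 95 < 100
No further defaults.

no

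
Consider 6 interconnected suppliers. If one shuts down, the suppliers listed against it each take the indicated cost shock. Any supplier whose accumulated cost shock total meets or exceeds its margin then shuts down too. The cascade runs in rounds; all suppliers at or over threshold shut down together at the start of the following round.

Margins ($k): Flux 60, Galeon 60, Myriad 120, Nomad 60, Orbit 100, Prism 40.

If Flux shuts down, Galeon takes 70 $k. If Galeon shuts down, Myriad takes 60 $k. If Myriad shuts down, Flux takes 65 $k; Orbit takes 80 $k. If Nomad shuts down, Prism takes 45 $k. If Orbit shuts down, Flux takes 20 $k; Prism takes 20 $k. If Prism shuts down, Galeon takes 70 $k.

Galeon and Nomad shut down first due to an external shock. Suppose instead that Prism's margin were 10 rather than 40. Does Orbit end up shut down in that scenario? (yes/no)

no

With Prism's margin at 10:
Round 1 — Galeon, Nomad shut down (initial).
  Myriad: +60 → 60 < 120
  Prism: +45 → 45 ≥ 10
Round 2 — Prism shuts down.
No further shutdowns.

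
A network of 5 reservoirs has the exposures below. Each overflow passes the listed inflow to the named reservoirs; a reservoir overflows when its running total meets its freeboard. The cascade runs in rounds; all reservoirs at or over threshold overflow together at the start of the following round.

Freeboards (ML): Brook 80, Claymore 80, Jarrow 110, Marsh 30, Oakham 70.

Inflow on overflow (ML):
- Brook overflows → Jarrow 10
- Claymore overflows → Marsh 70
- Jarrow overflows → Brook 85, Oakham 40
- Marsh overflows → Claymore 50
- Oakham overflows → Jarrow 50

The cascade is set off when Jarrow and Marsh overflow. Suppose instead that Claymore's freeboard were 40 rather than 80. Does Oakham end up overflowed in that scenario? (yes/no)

With Claymore's freeboard at 40:
Round 1 — Jarrow, Marsh overflow (initial).
  Brook: +85 → 85 ≥ 80
  Claymore: +50 → 50 ≥ 40
  Oakham: +40 → 40 < 70
Round 2 — Brook, Claymore overflow.
No further overflows.

no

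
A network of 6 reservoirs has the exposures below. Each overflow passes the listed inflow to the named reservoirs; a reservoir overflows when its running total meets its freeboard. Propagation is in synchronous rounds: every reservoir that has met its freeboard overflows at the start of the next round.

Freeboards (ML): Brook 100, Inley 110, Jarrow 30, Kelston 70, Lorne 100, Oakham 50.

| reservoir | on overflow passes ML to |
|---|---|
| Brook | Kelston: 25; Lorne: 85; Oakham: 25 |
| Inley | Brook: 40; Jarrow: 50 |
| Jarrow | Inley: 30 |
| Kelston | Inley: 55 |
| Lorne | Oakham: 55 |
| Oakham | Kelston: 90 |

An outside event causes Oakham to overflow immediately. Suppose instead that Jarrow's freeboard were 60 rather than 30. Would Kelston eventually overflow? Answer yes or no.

With Jarrow's freeboard at 60:
Round 1 — Oakham overflows (initial).
  Kelston: +90 → 90 ≥ 70
Round 2 — Kelston overflows.
  Inley: +55 → 55 < 110
No further overflows.

yes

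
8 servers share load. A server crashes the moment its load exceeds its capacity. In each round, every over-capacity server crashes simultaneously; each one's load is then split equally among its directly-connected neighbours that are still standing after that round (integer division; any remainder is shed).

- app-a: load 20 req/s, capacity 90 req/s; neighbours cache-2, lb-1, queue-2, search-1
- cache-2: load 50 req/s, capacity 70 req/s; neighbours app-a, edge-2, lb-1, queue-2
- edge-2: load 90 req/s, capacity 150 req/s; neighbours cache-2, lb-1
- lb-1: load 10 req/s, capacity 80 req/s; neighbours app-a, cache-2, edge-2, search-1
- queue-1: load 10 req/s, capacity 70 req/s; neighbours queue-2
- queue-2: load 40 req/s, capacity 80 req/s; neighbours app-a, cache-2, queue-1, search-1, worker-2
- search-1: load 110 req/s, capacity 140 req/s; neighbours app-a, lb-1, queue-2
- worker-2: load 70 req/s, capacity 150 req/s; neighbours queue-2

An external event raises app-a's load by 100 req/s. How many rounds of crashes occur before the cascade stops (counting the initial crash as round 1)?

6

Round 1 — app-a at 120 > 90. app-a crashes.
  app-a sheds 120 req/s to cache-2, lb-1, queue-2, search-1: 30 each.
    cache-2: 50+30 = 80 > 70
    lb-1: 10+30 = 40 ≤ 80
    queue-2: 40+30 = 70 ≤ 80
    search-1: 110+30 = 140 ≤ 140
Round 2 — cache-2 crashes.
  cache-2 sheds 80 req/s to edge-2, lb-1, queue-2: 26 each (2 lost).
    edge-2: 90+26 = 116 ≤ 150
    lb-1: 40+26 = 66 ≤ 80
    queue-2: 70+26 = 96 > 80
Round 3 — queue-2 crashes.
  queue-2 sheds 96 req/s to queue-1, search-1, worker-2: 32 each.
    queue-1: 10+32 = 42 ≤ 70
    search-1: 140+32 = 172 > 140
    worker-2: 70+32 = 102 ≤ 150
Round 4 — search-1 crashes.
  search-1 sheds 172 req/s to lb-1: 172 each.
    lb-1: 66+172 = 238 > 80
Round 5 — lb-1 crashes.
  lb-1 sheds 238 req/s to edge-2: 238 each.
    edge-2: 116+238 = 354 > 150
Round 6 — edge-2 crashes.
  edge-2 sheds 354 req/s: no online neighbours, lost.
No further crashes.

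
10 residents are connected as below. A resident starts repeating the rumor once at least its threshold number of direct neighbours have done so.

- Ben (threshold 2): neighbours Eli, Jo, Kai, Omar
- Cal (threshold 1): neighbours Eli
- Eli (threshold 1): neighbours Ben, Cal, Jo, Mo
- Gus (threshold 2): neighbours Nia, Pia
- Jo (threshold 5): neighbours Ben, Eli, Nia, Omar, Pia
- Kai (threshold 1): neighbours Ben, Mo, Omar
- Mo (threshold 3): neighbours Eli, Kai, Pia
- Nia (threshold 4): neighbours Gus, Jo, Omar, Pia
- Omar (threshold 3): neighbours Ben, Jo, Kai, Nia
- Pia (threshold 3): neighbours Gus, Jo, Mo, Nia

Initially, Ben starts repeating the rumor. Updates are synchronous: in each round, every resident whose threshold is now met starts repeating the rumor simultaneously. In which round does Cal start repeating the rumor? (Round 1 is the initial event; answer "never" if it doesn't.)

3

Round 1 — Ben starts repeating the rumor (initial).
Round 2 — checking thresholds:
  Eli: 1 of 4 neighbours ≥ 1, starts repeating the rumor.
  Jo: 1 of 5 neighbours < 5, not yet.
  Kai: 1 of 3 neighbours ≥ 1, starts repeating the rumor.
  Omar: 1 of 4 neighbours < 3, not yet.
Round 3 — checking thresholds:
  Cal: 1 of 1 neighbours ≥ 1, starts repeating the rumor.
  Jo: 2 of 5 neighbours < 5, not yet.
  Mo: 2 of 3 neighbours < 3, not yet.
  Omar: 2 of 4 neighbours < 3, not yet.
Round 4 — no new spreads; cascade stops.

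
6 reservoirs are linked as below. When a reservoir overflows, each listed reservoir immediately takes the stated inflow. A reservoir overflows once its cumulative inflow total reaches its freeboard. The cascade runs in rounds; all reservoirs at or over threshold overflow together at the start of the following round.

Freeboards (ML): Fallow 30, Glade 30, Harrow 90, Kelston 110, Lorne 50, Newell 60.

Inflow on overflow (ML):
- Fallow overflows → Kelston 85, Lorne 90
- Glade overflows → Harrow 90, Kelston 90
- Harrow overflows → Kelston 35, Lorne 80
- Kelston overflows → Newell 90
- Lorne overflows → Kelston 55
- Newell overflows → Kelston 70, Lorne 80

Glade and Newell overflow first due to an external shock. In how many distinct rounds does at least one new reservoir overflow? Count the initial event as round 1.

2

Round 1 — Glade, Newell overflow (initial).
  Harrow: +90 → 90 ≥ 90
  Kelston: +90+70 → 160 ≥ 110
  Lorne: +80 → 80 ≥ 50
Round 2 — Harrow, Kelston, Lorne overflow.
No further overflows.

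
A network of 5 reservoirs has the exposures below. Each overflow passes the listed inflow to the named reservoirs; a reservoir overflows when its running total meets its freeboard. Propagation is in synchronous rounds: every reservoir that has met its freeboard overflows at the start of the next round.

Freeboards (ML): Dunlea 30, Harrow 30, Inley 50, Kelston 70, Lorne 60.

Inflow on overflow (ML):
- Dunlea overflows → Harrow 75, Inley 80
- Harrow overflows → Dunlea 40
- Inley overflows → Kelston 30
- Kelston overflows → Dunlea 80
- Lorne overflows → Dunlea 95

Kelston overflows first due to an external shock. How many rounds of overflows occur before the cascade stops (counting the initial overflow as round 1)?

Round 1 — Kelston overflows (initial).
  Dunlea: +80 → 80 ≥ 30
Round 2 — Dunlea overflows.
  Harrow: +75 → 75 ≥ 30
  Inley: +80 → 80 ≥ 50
Round 3 — Harrow, Inley overflow.
No further overflows.

3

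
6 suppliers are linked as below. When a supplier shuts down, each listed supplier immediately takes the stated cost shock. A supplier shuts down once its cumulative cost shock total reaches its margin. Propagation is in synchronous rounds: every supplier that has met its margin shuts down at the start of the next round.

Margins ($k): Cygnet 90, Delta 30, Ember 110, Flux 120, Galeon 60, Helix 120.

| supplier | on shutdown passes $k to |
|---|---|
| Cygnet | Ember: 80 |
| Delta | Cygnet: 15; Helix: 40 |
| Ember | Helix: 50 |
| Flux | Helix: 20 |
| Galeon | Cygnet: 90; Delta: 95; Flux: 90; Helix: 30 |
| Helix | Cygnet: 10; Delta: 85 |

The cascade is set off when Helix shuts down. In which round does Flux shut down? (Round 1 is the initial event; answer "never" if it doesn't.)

Round 1 — Helix shuts down (initial).
  Cygnet: +10 → 10 < 90
  Delta: +85 → 85 ≥ 30
Round 2 — Delta shuts down.
  Cygnet: +15 → 25 < 90
No further shutdowns.

never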